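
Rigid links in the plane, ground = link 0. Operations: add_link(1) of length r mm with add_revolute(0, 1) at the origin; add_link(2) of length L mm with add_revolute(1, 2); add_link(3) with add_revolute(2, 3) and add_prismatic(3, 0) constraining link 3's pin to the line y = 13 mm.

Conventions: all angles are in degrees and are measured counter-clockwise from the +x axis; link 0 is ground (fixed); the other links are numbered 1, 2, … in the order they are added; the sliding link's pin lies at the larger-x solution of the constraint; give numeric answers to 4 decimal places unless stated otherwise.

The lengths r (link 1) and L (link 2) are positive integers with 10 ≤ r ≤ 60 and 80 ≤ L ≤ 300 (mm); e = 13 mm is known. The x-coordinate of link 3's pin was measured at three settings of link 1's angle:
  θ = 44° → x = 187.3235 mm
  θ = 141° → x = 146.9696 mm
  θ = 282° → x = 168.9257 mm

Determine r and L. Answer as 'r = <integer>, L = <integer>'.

constraint per measurement: (x − r cos θ)² + (r sin θ − e)² = L²
subtracting the θ₁ and θ₂ equations cancels the r² and L² terms:
r = (x₁² − x₂²) / (2[(x₁cos θ₁ + e sin θ₁) − (x₂cos θ₂ + e sin θ₂)]) = 27.0000 → r = 27
L² = (x₁ − r cos θ₁)² + (r sin θ₁ − e)² = 28223.9840 → L = 168.0000 → L = 168
check at θ₃=282°: x = 168.9257 (printed 168.9257) ✓

r = 27, L = 168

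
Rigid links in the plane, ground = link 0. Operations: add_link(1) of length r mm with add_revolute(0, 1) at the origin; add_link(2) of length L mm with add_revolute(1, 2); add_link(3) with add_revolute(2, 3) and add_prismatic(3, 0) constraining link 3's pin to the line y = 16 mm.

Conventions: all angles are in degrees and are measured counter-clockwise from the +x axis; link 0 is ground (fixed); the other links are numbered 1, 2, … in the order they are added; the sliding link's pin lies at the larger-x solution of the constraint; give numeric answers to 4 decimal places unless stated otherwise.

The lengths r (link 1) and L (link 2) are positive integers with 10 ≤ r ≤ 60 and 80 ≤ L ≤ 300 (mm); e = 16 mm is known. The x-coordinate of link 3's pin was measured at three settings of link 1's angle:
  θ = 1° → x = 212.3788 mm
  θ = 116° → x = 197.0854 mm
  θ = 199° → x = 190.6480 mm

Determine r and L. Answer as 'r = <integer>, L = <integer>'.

constraint per measurement: (x − r cos θ)² + (r sin θ − e)² = L²
subtracting the θ₁ and θ₂ equations cancels the r² and L² terms:
r = (x₁² − x₂²) / (2[(x₁cos θ₁ + e sin θ₁) − (x₂cos θ₂ + e sin θ₂)]) = 11.0000 → r = 11
L² = (x₁ − r cos θ₁)² + (r sin θ₁ − e)² = 40803.9895 → L = 202.0000 → L = 202
check at θ₃=199°: x = 190.6480 (printed 190.6480) ✓

r = 11, L = 202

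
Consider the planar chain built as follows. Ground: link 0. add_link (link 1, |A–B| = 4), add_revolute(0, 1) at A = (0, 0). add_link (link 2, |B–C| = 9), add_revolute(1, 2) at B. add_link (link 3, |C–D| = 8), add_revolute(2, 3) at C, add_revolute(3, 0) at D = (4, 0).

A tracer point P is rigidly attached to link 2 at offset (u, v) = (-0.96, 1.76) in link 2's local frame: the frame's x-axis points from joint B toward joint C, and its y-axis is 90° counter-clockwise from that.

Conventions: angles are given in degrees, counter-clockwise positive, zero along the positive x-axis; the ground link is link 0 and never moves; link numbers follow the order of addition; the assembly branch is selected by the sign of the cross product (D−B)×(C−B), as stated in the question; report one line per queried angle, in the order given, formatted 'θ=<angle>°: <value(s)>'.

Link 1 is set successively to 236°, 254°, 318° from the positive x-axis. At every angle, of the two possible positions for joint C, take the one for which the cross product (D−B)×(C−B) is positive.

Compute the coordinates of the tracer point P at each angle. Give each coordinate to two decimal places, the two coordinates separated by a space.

A=(0,0), D=(4.00,0)
θ=236°: B = A + 4.00·(cos236°, sin236°) = (-2.2368, -3.3162)
θ=236°: |BD| = 7.0636
θ=236°: circle(B,9.00) ∩ circle(D,8.00): a=4.7351, h=7.6537
θ=236°:   candidates: C₊=(-1.6491,5.6646) cross=54.062; C₋=(5.5373,-7.8509) cross=-54.062
θ=236°:   branch + wants cross > 0 → take C=(-1.6491,5.6646) (cross=54.062)
θ=236°: ex = (C−B)/|BC| = (0.0653,0.9979); ey = (-0.9979,0.0653)
θ=236°: P = B + -0.96·ex + 1.76·ey = (-4.0557,-4.1592)
θ=254°: B = A + 4.00·(cos254°, sin254°) = (-1.1025, -3.8450)
θ=254°: |BD| = 6.3891
θ=254°: circle(B,9.00) ∩ circle(D,8.00): a=4.5249, h=7.7798
θ=254°:   candidates: C₊=(-2.1708,5.0913) cross=49.706; C₋=(7.1932,-7.3351) cross=-49.706
θ=254°:   branch + wants cross > 0 → take C=(-2.1708,5.0913) (cross=49.706)
θ=254°: ex = (C−B)/|BC| = (-0.1187,0.9929); ey = (-0.9929,-0.1187)
θ=254°: P = B + -0.96·ex + 1.76·ey = (-2.7362,-5.0072)
θ=318°: B = A + 4.00·(cos318°, sin318°) = (2.9726, -2.6765)
θ=318°: |BD| = 2.8669
θ=318°: circle(B,9.00) ∩ circle(D,8.00): a=4.3983, h=7.8521
θ=318°:   candidates: C₊=(-2.7817,4.2436) cross=22.511; C₋=(11.8793,-1.3843) cross=-22.511
θ=318°:   branch + wants cross > 0 → take C=(-2.7817,4.2436) (cross=22.511)
θ=318°: ex = (C−B)/|BC| = (-0.6394,0.7689); ey = (-0.7689,-0.6394)
θ=318°: P = B + -0.96·ex + 1.76·ey = (2.2331,-4.5400)

θ=236°: -4.06 -4.16
θ=254°: -2.74 -5.01
θ=318°: 2.23 -4.54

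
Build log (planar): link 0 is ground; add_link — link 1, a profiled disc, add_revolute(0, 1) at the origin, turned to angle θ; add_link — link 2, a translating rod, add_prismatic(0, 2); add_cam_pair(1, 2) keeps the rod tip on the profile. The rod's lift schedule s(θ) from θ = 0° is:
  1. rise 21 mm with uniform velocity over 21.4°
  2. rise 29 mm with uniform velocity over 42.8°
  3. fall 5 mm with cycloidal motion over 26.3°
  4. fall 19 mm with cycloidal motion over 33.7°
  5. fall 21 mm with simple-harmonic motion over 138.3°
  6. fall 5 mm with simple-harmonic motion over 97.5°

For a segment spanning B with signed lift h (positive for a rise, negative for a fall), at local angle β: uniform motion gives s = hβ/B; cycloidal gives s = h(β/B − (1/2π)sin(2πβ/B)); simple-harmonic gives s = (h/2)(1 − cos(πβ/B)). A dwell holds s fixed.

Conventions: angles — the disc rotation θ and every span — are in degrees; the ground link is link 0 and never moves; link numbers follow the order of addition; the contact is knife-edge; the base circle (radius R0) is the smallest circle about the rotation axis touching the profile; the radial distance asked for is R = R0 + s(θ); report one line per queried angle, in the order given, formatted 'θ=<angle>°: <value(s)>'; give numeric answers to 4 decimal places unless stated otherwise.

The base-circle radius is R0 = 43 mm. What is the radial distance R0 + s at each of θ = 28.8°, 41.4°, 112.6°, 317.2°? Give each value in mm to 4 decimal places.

seg 1 [0°–21.4°] uniform, h=21: full span → s += 21 → s = 21.0000
seg 2 [21.4°–64.2°] uniform, h=29: θ=28.8° here. β=7.4, B=42.8. 29·7.4/42.8 = 5.0140 → s = 26.0140
seg 2 [21.4°–64.2°] uniform, h=29: θ=41.4° here. β=20, B=42.8. 29·20/42.8 = 13.5514 → s = 34.5514
seg 2 [21.4°–64.2°] uniform, h=29: full span → s += 29 → s = 50.0000
seg 3 [64.2°–90.5°] cycloidal, h=-5: full span → s += -5 → s = 45.0000
seg 4 [90.5°–124.2°] cycloidal, h=-19: θ=112.6° here. β=22.1, B=33.7. -19·(0.6558 − sin(2π·0.6558)/(2π)) = -14.9694 → s = 30.0306
seg 4 [90.5°–124.2°] cycloidal, h=-19: full span → s += -19 → s = 26.0000
seg 5 [124.2°–262.5°] simple-harmonic, h=-21: full span → s += -21 → s = 5.0000
seg 6 [262.5°–360°] simple-harmonic, h=-5: θ=317.2° here. β=54.7, B=97.5. -5/2·(1 − cos(π·0.5610)) = -2.9764 → s = 2.0236
θ=28.8°: R = R0 + s = 43 + 26.0140 = 69.0140
θ=41.4°: R = R0 + s = 43 + 34.5514 = 77.5514
θ=112.6°: R = R0 + s = 43 + 30.0306 = 73.0306
θ=317.2°: R = R0 + s = 43 + 2.0236 = 45.0236

θ=28.8°: 69.0140
θ=41.4°: 77.5514
θ=112.6°: 73.0306
θ=317.2°: 45.0236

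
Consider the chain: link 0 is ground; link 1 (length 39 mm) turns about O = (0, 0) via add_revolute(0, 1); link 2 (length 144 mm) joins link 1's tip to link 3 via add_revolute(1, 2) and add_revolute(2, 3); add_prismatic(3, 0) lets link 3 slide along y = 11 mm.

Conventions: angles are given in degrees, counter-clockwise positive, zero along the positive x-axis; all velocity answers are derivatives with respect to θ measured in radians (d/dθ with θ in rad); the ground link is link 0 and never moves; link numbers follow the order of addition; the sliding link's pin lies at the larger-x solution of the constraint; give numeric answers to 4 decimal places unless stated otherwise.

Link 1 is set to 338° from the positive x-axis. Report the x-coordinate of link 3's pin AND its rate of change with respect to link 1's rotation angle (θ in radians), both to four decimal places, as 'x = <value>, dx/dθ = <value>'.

geometry: r = 39 mm, L = 144 mm, e = 11 mm
crank pin P = (r cos θ, r sin θ) = (36.160170, -14.609657)
h = r sin θ − e = -14.609657 − 11 = -25.609657
x = r cos θ + √(L² − h²) = 36.160170 + 141.704430 = 177.864600
dx/dθ = −r sin θ − h·r cos θ/√(L² − h²) (θ in radians; h = -25.609657) = 21.144736

x = 177.8646, dx/dθ = 21.1447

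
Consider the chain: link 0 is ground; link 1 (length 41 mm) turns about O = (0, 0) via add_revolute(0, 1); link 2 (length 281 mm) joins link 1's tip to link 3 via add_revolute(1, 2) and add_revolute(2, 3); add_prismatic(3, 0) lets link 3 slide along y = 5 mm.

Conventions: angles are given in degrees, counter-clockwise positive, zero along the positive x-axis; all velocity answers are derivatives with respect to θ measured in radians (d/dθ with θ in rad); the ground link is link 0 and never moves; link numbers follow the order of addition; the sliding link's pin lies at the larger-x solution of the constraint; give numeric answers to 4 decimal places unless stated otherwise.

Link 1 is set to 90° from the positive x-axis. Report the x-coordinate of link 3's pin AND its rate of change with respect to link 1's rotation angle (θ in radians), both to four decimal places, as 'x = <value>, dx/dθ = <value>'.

geometry: r = 41 mm, L = 281 mm, e = 5 mm
crank pin P = (r cos θ, r sin θ) = (0.000000, 41.000000)
h = r sin θ − e = 41.000000 − 5 = 36.000000
x = r cos θ + √(L² − h²) = 0.000000 + 278.684409 = 278.684409
dx/dθ = −r sin θ − h·r cos θ/√(L² − h²) (θ in radians; h = 36.000000) = -41.000000

x = 278.6844, dx/dθ = -41.0000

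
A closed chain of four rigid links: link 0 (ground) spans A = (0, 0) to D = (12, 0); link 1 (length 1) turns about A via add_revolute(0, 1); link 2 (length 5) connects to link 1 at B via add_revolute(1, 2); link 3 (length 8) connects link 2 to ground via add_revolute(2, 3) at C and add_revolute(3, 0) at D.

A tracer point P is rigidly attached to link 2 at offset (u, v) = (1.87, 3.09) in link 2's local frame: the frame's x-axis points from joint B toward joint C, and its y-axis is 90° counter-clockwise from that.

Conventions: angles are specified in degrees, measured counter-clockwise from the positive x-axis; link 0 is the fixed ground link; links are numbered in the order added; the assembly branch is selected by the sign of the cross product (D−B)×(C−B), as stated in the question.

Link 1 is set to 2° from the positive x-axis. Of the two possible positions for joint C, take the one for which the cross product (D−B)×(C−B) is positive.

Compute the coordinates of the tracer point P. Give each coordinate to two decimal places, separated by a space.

A=(0,0), D=(12.00,0)
B = A + 1.00·(cos2°, sin2°) = (0.9994, 0.0349)
|BD| = 11.0007
circle(B,5.00) ∩ circle(D,8.00): a=3.7277, h=3.3323
  candidates: C₊=(4.7377,3.3553) cross=36.657; C₋=(4.7165,-3.3092) cross=-36.657
  branch + wants cross > 0 → take C=(4.7377,3.3553) (cross=36.657)
ex = (C−B)/|BC| = (0.7477,0.6641); ey = (-0.6641,0.7477)
P = B + 1.87·ex + 3.09·ey = (0.3455,3.5870)

0.35 3.59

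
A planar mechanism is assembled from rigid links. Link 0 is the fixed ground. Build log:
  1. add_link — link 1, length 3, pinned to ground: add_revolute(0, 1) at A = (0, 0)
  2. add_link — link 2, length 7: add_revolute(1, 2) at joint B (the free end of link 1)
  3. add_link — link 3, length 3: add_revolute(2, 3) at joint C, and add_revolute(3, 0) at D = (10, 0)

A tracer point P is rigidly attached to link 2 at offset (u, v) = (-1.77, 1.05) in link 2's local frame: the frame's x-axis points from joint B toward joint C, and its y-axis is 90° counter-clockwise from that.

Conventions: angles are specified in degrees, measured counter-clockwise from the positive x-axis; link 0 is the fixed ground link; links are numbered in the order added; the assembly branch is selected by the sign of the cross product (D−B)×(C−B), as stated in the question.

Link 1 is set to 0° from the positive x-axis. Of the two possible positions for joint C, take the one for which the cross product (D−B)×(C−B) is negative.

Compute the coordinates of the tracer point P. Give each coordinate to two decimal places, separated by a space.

A=(0,0), D=(10.00,0)
B = A + 3.00·(cos0°, sin0°) = (3.0000, 0.0000)
|BD| = 7.0000
circle(B,7.00) ∩ circle(D,3.00): a=6.3571, h=2.9303
  candidates: C₊=(9.3571,2.9303) cross=20.512; C₋=(9.3571,-2.9303) cross=-20.512
  branch - wants cross < 0 → take C=(9.3571,-2.9303) (cross=-20.512)
ex = (C−B)/|BC| = (0.9082,-0.4186); ey = (0.4186,0.9082)
P = B + -1.77·ex + 1.05·ey = (1.8321,1.6945)

1.83 1.69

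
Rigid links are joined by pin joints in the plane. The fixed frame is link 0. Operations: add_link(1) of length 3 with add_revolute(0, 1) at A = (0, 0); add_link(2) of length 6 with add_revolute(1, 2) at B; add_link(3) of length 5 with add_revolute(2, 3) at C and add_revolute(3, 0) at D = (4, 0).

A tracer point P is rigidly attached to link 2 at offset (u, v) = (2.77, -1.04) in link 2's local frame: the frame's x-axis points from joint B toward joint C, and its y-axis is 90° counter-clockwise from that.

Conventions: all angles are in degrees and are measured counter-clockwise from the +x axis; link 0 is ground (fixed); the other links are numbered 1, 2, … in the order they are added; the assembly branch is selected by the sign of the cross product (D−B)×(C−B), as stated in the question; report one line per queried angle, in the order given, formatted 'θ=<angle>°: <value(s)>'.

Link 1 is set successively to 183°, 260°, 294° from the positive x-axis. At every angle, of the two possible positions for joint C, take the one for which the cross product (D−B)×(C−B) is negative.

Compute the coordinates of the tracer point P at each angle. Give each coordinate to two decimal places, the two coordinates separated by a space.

A=(0,0), D=(4.00,0)
θ=183°: B = A + 3.00·(cos183°, sin183°) = (-2.9959, -0.1570)
θ=183°: |BD| = 6.9977
θ=183°: circle(B,6.00) ∩ circle(D,5.00): a=4.2848, h=4.2001
θ=183°:   candidates: C₊=(1.1936,4.1381) cross=29.391; C₋=(1.3821,-4.2599) cross=-29.391
θ=183°:   branch - wants cross < 0 → take C=(1.3821,-4.2599) (cross=-29.391)
θ=183°: ex = (C−B)/|BC| = (0.7297,-0.6838); ey = (0.6838,0.7297)
θ=183°: P = B + 2.77·ex + -1.04·ey = (-1.6859,-2.8100)
θ=260°: B = A + 3.00·(cos260°, sin260°) = (-0.5209, -2.9544)
θ=260°: |BD| = 5.4007
θ=260°: circle(B,6.00) ∩ circle(D,5.00): a=3.7187, h=4.7086
θ=260°:   candidates: C₊=(0.0162,3.0215) cross=25.430; C₋=(5.1678,-4.8617) cross=-25.430
θ=260°:   branch - wants cross < 0 → take C=(5.1678,-4.8617) (cross=-25.430)
θ=260°: ex = (C−B)/|BC| = (0.9481,-0.3179); ey = (0.3179,0.9481)
θ=260°: P = B + 2.77·ex + -1.04·ey = (1.7748,-4.8210)
θ=294°: B = A + 3.00·(cos294°, sin294°) = (1.2202, -2.7406)
θ=294°: |BD| = 3.9036
θ=294°: circle(B,6.00) ∩ circle(D,5.00): a=3.3608, h=4.9704
θ=294°:   candidates: C₊=(0.1238,3.1583) cross=19.403; C₋=(7.1030,-3.9206) cross=-19.403
θ=294°:   branch - wants cross < 0 → take C=(7.1030,-3.9206) (cross=-19.403)
θ=294°: ex = (C−B)/|BC| = (0.9805,-0.1967); ey = (0.1967,0.9805)
θ=294°: P = B + 2.77·ex + -1.04·ey = (3.7316,-4.3051)

θ=183°: -1.69 -2.81
θ=260°: 1.77 -4.82
θ=294°: 3.73 -4.31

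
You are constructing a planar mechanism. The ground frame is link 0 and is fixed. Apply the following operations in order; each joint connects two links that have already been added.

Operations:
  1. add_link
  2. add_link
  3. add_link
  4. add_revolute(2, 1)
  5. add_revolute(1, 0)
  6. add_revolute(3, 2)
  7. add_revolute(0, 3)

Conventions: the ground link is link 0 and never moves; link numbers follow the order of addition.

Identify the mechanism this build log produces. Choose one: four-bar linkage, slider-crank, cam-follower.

links: 4 (incl. ground); joints: 4 revolute, 0 prismatic, 0 higher (cam) pair, forming one closed loop
4 links in a single 4R loop → four-bar linkage

four-bar linkage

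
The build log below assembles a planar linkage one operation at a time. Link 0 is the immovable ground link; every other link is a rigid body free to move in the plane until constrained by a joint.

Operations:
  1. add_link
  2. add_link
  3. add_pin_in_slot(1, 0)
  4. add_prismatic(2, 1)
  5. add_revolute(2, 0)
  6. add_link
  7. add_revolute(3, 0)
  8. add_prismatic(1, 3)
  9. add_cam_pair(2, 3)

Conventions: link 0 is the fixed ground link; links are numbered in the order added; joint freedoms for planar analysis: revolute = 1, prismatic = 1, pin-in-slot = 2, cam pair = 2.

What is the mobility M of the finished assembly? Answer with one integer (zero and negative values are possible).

link 0 = ground. State L|J1|J2 = 1|0|0
+link1  2|0|0
+link2  3|0|0
PS(1,0) f=2→J2  3|0|1
P(2,1) f=1→J1  3|1|1
R(2,0) f=1→J1  3|2|1
+link3  4|2|1
R(3,0) f=1→J1  4|3|1
P(1,3) f=1→J1  4|4|1
C(2,3) f=2→J2  4|4|2
M = 3(4−1)−2·4−2 = 9−8−2 = -1

M = -1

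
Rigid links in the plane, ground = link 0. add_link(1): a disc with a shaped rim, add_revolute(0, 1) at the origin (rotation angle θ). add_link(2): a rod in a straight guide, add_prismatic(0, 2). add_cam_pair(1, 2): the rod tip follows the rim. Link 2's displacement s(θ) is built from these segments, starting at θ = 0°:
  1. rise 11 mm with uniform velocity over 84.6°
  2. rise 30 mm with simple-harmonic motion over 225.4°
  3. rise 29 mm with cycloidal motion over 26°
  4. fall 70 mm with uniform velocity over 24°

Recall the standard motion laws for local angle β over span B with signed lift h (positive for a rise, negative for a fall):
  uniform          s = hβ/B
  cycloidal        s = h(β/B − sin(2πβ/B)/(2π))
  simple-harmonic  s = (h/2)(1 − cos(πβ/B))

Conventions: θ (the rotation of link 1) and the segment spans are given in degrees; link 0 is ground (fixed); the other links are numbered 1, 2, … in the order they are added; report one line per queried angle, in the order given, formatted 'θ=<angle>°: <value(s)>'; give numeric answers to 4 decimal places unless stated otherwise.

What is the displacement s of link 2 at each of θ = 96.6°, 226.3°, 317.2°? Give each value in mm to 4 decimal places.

segment 1 (0° to 84.6°, uniform, h = 11) is passed completely: s = 0.0000 + (11) = 11.0000
θ = 96.6° falls in segment 2 (84.6° to 310°, simple-harmonic, h = 30): β = 96.6 − 84.6 = 12°, B = 225.4°; Δs = 30/2·(1 − cos(π·0.0532)) = 0.2093; s = 11.0000 + 0.2093 = 11.2093
θ = 226.3° falls in segment 2 (84.6° to 310°, simple-harmonic, h = 30): β = 226.3 − 84.6 = 141.7°, B = 225.4°; Δs = 30/2·(1 − cos(π·0.6287)) = 20.8992; s = 11.0000 + 20.8992 = 31.8992
segment 2 (84.6° to 310°, simple-harmonic, h = 30) is passed completely: s = 11.0000 + (30) = 41.0000
θ = 317.2° falls in segment 3 (310° to 336°, cycloidal, h = 29): β = 317.2 − 310 = 7.2°, B = 26°; Δs = 29·(0.2769 − sin(2π·0.2769)/(2π)) = 3.4812; s = 41.0000 + 3.4812 = 44.4812

θ=96.6°: 11.2093
θ=226.3°: 31.8992
θ=317.2°: 44.4812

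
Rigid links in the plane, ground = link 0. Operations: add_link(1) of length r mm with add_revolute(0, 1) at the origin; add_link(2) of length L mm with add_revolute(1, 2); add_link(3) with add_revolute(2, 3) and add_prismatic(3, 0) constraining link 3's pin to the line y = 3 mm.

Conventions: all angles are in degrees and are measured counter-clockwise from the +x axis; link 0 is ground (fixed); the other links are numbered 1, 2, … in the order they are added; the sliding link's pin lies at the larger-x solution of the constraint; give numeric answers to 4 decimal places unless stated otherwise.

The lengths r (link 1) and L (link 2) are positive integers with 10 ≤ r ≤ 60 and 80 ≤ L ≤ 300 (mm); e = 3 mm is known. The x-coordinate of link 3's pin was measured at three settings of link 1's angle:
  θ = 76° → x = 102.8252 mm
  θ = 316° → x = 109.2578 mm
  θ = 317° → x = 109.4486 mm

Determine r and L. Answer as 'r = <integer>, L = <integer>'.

constraint per measurement: (x − r cos θ)² + (r sin θ − e)² = L²
subtracting the θ₁ and θ₂ equations cancels the r² and L² terms:
r = (x₁² − x₂²) / (2[(x₁cos θ₁ + e sin θ₁) − (x₂cos θ₂ + e sin θ₂)]) = 14.0000 → r = 14
L² = (x₁ − r cos θ₁)² + (r sin θ₁ − e)² = 9999.9982 → L = 100.0000 → L = 100
check at θ₃=317°: x = 109.4486 (printed 109.4486) ✓

r = 14, L = 100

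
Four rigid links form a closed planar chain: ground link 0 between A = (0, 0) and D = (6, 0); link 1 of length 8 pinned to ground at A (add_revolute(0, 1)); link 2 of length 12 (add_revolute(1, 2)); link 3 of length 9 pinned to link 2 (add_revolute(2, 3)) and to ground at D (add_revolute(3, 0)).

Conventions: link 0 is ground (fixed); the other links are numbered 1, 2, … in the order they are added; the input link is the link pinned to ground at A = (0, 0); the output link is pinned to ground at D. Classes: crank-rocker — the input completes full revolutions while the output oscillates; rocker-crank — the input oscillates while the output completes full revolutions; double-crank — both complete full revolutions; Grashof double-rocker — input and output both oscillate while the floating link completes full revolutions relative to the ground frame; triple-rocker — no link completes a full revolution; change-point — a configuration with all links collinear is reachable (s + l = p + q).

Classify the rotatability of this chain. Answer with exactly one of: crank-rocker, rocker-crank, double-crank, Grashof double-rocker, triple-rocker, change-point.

lengths: ground=6, input=8, coupler=12, output=9
sorted: s=6 (shortest), l=12 (longest), p+q=17
s + l = 18 vs p + q = 17
s + l > p + q → non-Grashof → no link fully rotates → triple-rocker

triple-rocker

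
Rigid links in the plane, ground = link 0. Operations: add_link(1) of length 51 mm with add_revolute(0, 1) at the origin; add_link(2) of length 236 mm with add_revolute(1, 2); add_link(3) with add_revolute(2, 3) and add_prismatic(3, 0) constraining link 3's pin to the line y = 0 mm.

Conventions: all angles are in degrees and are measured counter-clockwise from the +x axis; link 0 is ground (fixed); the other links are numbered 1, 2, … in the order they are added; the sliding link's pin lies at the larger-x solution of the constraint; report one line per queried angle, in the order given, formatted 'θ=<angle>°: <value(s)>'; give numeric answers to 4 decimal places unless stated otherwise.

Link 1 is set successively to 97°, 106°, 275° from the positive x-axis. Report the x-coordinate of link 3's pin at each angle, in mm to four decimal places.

geometry: r = 51 mm, L = 236 mm, e = 0 mm
θ=97°: crank pin P = (r cos θ, r sin θ) = (-6.215337, 50.619854)
θ=97°: h = r sin θ − e = 50.619854 − 0 = 50.619854
θ=97°: x = r cos θ + √(L² − h²) = -6.215337 + 230.507333 = 224.291996
θ=106°: crank pin P = (r cos θ, r sin θ) = (-14.057505, 49.024346)
θ=106°: h = r sin θ − e = 49.024346 − 0 = 49.024346
θ=106°: x = r cos θ + √(L² − h²) = -14.057505 + 230.851930 = 216.794425
θ=275°: crank pin P = (r cos θ, r sin θ) = (4.444943, -50.805930)
θ=275°: h = r sin θ − e = -50.805930 − 0 = -50.805930
θ=275°: x = r cos θ + √(L² − h²) = 4.444943 + 230.466391 = 234.911334

θ=97°: 224.2920
θ=106°: 216.7944
θ=275°: 234.9113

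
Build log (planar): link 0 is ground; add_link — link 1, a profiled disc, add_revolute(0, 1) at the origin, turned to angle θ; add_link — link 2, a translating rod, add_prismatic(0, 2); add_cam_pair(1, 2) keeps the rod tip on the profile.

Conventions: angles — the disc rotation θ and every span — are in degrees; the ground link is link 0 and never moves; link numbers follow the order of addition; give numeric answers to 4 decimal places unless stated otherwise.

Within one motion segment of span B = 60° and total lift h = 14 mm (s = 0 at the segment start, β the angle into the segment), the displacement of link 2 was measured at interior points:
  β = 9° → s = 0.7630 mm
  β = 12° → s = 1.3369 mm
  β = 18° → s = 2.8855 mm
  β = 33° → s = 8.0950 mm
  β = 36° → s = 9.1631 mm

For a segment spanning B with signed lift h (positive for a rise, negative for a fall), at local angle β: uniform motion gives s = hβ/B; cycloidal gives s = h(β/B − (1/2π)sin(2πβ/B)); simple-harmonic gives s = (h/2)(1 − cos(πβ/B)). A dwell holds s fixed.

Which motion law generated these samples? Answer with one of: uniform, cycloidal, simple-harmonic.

candidates at β/B = r: uniform s = h·r (linear in β); cycloidal s = h·(r − sin(2πr)/(2π)); simple-harmonic s = (h/2)(1 − cos(πr))
β=9°: printed 0.7630 | uniform 2.1000, cycloidal 0.2974, simple-harmonic 0.7630
β=12°: printed 1.3369 | uniform 2.8000, cycloidal 0.6809, simple-harmonic 1.3369
β=18°: printed 2.8855 | uniform 4.2000, cycloidal 2.0809, simple-harmonic 2.8855
β=33°: printed 8.0950 | uniform 7.7000, cycloidal 8.3885, simple-harmonic 8.0950
β=36°: printed 9.1631 | uniform 8.4000, cycloidal 9.7097, simple-harmonic 9.1631
only one law matches every sample → simple-harmonic

simple-harmonic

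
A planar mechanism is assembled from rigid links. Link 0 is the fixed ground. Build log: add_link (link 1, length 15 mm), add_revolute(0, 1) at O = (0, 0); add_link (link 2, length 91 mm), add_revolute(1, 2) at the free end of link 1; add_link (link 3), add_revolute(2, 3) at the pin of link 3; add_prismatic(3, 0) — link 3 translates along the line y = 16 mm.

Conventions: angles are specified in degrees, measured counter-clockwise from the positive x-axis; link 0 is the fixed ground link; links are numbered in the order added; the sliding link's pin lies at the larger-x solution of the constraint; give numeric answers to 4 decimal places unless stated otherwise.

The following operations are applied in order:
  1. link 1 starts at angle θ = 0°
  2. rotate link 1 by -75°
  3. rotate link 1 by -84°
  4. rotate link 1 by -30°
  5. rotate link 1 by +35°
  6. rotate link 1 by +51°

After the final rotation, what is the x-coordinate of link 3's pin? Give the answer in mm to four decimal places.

geometry: r = 15 mm, L = 91 mm, e = 16 mm; θ starts at 0°
rotate link 1 by -75°: θ ← 0° -75° = -75°
rotate link 1 by -84°: θ ← -75° -84° = -159°
rotate link 1 by -30°: θ ← -159° -30° = -189°
rotate link 1 by +35°: θ ← -189° +35° = -154°
rotate link 1 by +51°: θ ← -154° +51° = -103°
crank pin P = (r cos θ, r sin θ) = (-3.374266, -14.615551)
h = r sin θ − e = -14.615551 − 16 = -30.615551
x = r cos θ + √(L² − h²) = -3.374266 + 85.695321 = 82.321055

82.3211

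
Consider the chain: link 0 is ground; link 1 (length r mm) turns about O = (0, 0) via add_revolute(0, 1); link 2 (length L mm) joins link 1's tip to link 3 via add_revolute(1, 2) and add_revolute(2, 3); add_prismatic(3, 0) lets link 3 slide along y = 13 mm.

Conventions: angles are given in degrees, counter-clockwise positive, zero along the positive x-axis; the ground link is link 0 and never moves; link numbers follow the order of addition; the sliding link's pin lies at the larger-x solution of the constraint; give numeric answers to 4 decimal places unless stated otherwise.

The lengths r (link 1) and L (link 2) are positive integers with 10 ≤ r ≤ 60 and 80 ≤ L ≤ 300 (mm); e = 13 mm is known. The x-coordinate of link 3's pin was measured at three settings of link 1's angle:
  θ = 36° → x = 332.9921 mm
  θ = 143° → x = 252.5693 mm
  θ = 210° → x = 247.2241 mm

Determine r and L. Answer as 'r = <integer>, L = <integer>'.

constraint per measurement: (x − r cos θ)² + (r sin θ − e)² = L²
subtracting the θ₁ and θ₂ equations cancels the r² and L² terms:
r = (x₁² − x₂²) / (2[(x₁cos θ₁ + e sin θ₁) − (x₂cos θ₂ + e sin θ₂)]) = 50.0000 → r = 50
L² = (x₁ − r cos θ₁)² + (r sin θ₁ − e)² = 85848.9910 → L = 293.0000 → L = 293
check at θ₃=210°: x = 247.2241 (printed 247.2241) ✓

r = 50, L = 293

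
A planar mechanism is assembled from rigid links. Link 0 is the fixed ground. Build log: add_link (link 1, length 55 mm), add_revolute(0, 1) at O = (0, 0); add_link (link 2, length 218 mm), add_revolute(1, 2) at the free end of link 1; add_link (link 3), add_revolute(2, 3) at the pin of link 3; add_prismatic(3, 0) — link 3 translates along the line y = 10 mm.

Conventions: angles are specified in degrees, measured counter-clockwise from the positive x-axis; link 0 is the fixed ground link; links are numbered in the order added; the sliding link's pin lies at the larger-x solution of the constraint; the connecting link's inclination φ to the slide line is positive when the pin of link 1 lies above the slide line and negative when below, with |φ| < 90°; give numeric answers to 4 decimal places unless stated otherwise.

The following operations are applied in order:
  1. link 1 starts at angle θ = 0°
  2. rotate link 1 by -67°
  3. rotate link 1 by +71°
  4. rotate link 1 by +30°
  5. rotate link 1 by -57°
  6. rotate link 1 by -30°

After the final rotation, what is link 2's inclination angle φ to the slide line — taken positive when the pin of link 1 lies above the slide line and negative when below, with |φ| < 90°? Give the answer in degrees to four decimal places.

geometry: r = 55 mm, L = 218 mm, e = 10 mm; θ starts at 0°
rotate link 1 by -67°: θ ← 0° -67° = -67°
rotate link 1 by +71°: θ ← -67° +71° = 4°
rotate link 1 by +30°: θ ← 4° +30° = 34°
rotate link 1 by -57°: θ ← 34° -57° = -23°
rotate link 1 by -30°: θ ← -23° -30° = -53°
h = r sin θ − e = -43.924953 − 10 = -53.924953
sin φ = h / L = -53.924953 / 218 = -0.24736217
φ = arcsin(-0.24736217) = -14.321474°

-14.3215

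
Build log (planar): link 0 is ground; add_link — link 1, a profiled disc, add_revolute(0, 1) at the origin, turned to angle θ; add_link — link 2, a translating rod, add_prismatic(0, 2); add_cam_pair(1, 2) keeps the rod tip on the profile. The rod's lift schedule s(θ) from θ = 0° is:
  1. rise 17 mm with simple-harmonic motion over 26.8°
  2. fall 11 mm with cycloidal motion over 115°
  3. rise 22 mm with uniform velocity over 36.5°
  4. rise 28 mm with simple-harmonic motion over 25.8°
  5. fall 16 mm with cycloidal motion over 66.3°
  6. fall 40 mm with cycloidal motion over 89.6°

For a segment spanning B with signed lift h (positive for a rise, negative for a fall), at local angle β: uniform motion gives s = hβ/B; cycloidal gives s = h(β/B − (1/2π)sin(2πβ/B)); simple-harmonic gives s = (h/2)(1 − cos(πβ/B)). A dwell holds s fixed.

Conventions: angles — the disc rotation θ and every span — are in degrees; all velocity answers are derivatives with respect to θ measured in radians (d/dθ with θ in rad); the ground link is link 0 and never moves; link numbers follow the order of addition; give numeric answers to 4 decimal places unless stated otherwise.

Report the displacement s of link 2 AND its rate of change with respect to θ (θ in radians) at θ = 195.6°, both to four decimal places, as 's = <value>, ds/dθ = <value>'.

seg 1 [0°–26.8°] simple-harmonic, h=17: full span → s += 17 → s = 17.0000
seg 2 [26.8°–141.8°] cycloidal, h=-11: full span → s += -11 → s = 6.0000
seg 3 [141.8°–178.3°] uniform, h=22: full span → s += 22 → s = 28.0000
seg 4 [178.3°–204.1°] simple-harmonic, h=28: θ=195.6° here. β=17.3, B=25.8. 28/2·(1 − cos(π·0.6705)) = 21.1471 → s = 49.1471
velocity in seg [178.3°–204.1°] (simple-harmonic), θ in radians: β = 17.3° = 0.3019 rad, B = 25.8° = 0.4503 rad; ds/dθ = (πh/(2B)) sin(πβ/B) = (π·28/(2·0.4503)) sin(π·0.6705) = 83.987595 mm/rad

s = 49.1471, ds/dθ = 83.9876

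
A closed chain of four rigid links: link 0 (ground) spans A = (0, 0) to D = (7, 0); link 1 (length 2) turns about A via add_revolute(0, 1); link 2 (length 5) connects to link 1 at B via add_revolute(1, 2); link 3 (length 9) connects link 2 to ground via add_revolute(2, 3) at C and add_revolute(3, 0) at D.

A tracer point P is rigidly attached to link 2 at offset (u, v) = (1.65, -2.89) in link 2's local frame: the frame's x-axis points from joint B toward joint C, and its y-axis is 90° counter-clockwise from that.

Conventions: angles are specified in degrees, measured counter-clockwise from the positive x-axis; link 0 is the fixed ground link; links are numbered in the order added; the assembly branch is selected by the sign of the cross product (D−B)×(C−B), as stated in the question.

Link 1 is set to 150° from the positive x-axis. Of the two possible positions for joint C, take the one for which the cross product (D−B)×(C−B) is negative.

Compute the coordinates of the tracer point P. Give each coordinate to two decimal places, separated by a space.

A=(0,0), D=(7.00,0)
B = A + 2.00·(cos150°, sin150°) = (-1.7321, 1.0000)
|BD| = 8.7891
circle(B,5.00) ∩ circle(D,9.00): a=1.2088, h=4.8517
  candidates: C₊=(0.0209,5.6826) cross=42.642; C₋=(-1.0831,-3.9577) cross=-42.642
  branch - wants cross < 0 → take C=(-1.0831,-3.9577) (cross=-42.642)
ex = (C−B)/|BC| = (0.1298,-0.9915); ey = (0.9915,0.1298)
P = B + 1.65·ex + -2.89·ey = (-4.3835,-1.0111)

-4.38 -1.01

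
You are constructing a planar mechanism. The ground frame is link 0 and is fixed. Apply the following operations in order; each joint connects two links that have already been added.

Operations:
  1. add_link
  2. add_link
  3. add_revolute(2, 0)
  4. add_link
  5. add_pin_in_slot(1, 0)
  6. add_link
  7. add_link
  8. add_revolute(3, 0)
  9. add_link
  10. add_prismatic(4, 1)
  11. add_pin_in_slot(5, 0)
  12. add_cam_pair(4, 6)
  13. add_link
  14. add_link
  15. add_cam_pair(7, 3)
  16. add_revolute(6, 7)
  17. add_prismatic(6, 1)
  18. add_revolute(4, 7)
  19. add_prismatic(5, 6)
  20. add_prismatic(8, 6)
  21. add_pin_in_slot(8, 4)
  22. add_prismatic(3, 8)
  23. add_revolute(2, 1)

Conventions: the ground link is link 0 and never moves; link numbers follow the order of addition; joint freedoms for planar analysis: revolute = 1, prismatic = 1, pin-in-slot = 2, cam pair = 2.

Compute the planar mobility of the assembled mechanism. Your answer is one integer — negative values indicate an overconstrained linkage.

link 0 = ground. State L|J1|J2 = 1|0|0
+link1  2|0|0
+link2  3|0|0
R(2,0) f=1→J1  3|1|0
+link3  4|1|0
PS(1,0) f=2→J2  4|1|1
+link4  5|1|1
+link5  6|1|1
R(3,0) f=1→J1  6|2|1
+link6  7|2|1
P(4,1) f=1→J1  7|3|1
PS(5,0) f=2→J2  7|3|2
C(4,6) f=2→J2  7|3|3
+link7  8|3|3
+link8  9|3|3
C(7,3) f=2→J2  9|3|4
R(6,7) f=1→J1  9|4|4
P(6,1) f=1→J1  9|5|4
R(4,7) f=1→J1  9|6|4
P(5,6) f=1→J1  9|7|4
P(8,6) f=1→J1  9|8|4
PS(8,4) f=2→J2  9|8|5
P(3,8) f=1→J1  9|9|5
R(2,1) f=1→J1  9|10|5
M = 3(9−1)−2·10−5 = 24−20−5 = -1

M = -1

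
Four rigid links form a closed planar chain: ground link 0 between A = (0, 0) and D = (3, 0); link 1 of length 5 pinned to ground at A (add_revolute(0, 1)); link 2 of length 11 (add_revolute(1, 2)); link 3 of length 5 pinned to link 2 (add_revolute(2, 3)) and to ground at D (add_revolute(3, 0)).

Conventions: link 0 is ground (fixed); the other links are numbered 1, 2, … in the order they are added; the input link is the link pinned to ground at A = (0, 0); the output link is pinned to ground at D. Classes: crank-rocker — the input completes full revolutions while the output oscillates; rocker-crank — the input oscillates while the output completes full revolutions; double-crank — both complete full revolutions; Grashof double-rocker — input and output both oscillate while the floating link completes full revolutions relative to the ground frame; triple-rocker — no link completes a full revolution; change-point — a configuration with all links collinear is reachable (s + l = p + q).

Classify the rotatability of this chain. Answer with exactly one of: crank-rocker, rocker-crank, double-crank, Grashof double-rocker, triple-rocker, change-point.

lengths: ground=3, input=5, coupler=11, output=5
sorted: s=3 (shortest), l=11 (longest), p+q=10
s + l = 14 vs p + q = 10
s + l > p + q → non-Grashof → no link fully rotates → triple-rocker

triple-rocker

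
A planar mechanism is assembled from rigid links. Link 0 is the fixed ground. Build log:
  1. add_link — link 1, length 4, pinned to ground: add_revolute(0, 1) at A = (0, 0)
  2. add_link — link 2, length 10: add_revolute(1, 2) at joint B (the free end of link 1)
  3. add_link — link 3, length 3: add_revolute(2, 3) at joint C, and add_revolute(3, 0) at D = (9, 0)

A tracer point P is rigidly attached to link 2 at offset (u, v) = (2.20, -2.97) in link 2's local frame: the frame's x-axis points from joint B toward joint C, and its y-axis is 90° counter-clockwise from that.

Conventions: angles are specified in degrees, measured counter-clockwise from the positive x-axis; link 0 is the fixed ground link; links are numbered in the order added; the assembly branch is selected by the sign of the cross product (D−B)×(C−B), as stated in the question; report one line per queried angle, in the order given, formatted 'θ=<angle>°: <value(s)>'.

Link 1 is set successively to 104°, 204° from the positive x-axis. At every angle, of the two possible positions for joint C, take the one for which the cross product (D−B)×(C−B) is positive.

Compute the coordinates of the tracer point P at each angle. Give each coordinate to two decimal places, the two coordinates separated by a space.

A=(0,0), D=(9.00,0)
θ=104°: B = A + 4.00·(cos104°, sin104°) = (-0.9677, 3.8812)
θ=104°: |BD| = 10.6967
θ=104°: circle(B,10.00) ∩ circle(D,3.00): a=9.6020, h=2.7932
θ=104°:   candidates: C₊=(8.9934,3.0000) cross=29.877; C₋=(6.9665,-2.2056) cross=-29.877
θ=104°:   branch + wants cross > 0 → take C=(8.9934,3.0000) (cross=29.877)
θ=104°: ex = (C−B)/|BC| = (0.9961,-0.0881); ey = (0.0881,0.9961)
θ=104°: P = B + 2.20·ex + -2.97·ey = (0.9620,0.7289)
θ=204°: B = A + 4.00·(cos204°, sin204°) = (-3.6542, -1.6269)
θ=204°: |BD| = 12.7583
θ=204°: circle(B,10.00) ∩ circle(D,3.00): a=9.9455, h=1.0429
θ=204°:   candidates: C₊=(6.0771,0.6757) cross=13.306; C₋=(6.3431,-1.3931) cross=-13.306
θ=204°:   branch + wants cross > 0 → take C=(6.0771,0.6757) (cross=13.306)
θ=204°: ex = (C−B)/|BC| = (0.9731,0.2303); ey = (-0.2303,0.9731)
θ=204°: P = B + 2.20·ex + -2.97·ey = (-0.8294,-4.0105)

θ=104°: 0.96 0.73
θ=204°: -0.83 -4.01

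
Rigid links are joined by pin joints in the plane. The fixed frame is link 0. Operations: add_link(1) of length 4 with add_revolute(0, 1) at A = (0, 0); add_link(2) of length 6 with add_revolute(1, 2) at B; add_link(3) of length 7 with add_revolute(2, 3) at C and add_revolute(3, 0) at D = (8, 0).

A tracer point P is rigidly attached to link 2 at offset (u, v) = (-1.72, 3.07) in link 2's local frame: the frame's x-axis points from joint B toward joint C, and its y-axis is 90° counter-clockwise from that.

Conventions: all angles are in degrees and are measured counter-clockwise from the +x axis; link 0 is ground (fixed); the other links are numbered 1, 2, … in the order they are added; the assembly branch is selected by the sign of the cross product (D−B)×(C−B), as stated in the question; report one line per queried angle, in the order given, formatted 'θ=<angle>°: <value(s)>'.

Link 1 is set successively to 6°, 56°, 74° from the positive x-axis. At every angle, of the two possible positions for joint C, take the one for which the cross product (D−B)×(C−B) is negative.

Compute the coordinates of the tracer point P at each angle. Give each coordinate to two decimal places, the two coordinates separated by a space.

A=(0,0), D=(8.00,0)
θ=6°: B = A + 4.00·(cos6°, sin6°) = (3.9781, 0.4181)
θ=6°: |BD| = 4.0436
θ=6°: circle(B,6.00) ∩ circle(D,7.00): a=0.4143, h=5.9857
θ=6°:   candidates: C₊=(5.0091,6.3289) cross=24.204; C₋=(3.7712,-5.5783) cross=-24.204
θ=6°:   branch - wants cross < 0 → take C=(3.7712,-5.5783) (cross=-24.204)
θ=6°: ex = (C−B)/|BC| = (-0.0345,-0.9994); ey = (0.9994,-0.0345)
θ=6°: P = B + -1.72·ex + 3.07·ey = (7.1056,2.0313)
θ=56°: B = A + 4.00·(cos56°, sin56°) = (2.2368, 3.3162)
θ=56°: |BD| = 6.6492
θ=56°: circle(B,6.00) ∩ circle(D,7.00): a=2.3470, h=5.5219
θ=56°:   candidates: C₊=(7.0250,6.9318) cross=36.716; C₋=(1.5171,-2.6405) cross=-36.716
θ=56°:   branch - wants cross < 0 → take C=(1.5171,-2.6405) (cross=-36.716)
θ=56°: ex = (C−B)/|BC| = (-0.1199,-0.9928); ey = (0.9928,-0.1199)
θ=56°: P = B + -1.72·ex + 3.07·ey = (5.4909,4.6555)
θ=74°: B = A + 4.00·(cos74°, sin74°) = (1.1025, 3.8450)
θ=74°: |BD| = 7.8968
θ=74°: circle(B,6.00) ∩ circle(D,7.00): a=3.1253, h=5.1218
θ=74°:   candidates: C₊=(6.3262,6.7969) cross=40.446; C₋=(1.3385,-2.1503) cross=-40.446
θ=74°:   branch - wants cross < 0 → take C=(1.3385,-2.1503) (cross=-40.446)
θ=74°: ex = (C−B)/|BC| = (0.0393,-0.9992); ey = (0.9992,0.0393)
θ=74°: P = B + -1.72·ex + 3.07·ey = (4.1025,5.6844)

θ=6°: 7.11 2.03
θ=56°: 5.49 4.66
θ=74°: 4.10 5.68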